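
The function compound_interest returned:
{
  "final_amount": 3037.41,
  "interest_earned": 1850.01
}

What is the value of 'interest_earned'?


1850.01


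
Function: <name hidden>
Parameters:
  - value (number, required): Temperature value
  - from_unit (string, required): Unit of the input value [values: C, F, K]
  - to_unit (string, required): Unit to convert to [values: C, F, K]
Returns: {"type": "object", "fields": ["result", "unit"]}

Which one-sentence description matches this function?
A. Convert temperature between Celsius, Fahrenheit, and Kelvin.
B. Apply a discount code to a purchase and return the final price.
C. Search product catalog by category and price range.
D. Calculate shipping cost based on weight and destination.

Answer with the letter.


Parameters value, from_unit, to_unit and return ["result", "unit"] fit: Convert temperature between Celsius, Fahrenheit, and Kelvin.
A


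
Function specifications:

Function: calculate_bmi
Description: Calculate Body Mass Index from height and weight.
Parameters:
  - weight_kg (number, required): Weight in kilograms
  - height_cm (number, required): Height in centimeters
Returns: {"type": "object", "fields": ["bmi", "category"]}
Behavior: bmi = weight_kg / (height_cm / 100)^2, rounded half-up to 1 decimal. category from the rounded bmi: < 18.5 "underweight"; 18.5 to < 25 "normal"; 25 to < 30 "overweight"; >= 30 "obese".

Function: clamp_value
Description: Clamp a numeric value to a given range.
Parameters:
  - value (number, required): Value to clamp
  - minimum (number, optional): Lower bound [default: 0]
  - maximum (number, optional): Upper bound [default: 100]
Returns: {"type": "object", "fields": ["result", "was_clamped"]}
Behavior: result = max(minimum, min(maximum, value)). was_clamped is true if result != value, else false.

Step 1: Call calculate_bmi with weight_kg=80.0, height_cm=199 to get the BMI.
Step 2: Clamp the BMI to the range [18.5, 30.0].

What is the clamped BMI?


Step 1: calculate_bmi(weight_kg=80.0, height_cm=199)
  height_m = 199 / 100 = 1.99
  bmi = 80.0 / 1.99^2 = 80.0 / 3.9601 = 20.20151 -> 20.2
  18.5 <= 20.2 < 25 -> normal
  -> bmi = 20.2
Step 2: clamp_value(value=20.2, minimum=18.5, maximum=30.0)
  result = max(18.5, min(30.0, 20.2)) = max(18.5, 20.2) = 20.2
  was_clamped = (20.2 != 20.2) = false
  -> result = 20.2
20.2


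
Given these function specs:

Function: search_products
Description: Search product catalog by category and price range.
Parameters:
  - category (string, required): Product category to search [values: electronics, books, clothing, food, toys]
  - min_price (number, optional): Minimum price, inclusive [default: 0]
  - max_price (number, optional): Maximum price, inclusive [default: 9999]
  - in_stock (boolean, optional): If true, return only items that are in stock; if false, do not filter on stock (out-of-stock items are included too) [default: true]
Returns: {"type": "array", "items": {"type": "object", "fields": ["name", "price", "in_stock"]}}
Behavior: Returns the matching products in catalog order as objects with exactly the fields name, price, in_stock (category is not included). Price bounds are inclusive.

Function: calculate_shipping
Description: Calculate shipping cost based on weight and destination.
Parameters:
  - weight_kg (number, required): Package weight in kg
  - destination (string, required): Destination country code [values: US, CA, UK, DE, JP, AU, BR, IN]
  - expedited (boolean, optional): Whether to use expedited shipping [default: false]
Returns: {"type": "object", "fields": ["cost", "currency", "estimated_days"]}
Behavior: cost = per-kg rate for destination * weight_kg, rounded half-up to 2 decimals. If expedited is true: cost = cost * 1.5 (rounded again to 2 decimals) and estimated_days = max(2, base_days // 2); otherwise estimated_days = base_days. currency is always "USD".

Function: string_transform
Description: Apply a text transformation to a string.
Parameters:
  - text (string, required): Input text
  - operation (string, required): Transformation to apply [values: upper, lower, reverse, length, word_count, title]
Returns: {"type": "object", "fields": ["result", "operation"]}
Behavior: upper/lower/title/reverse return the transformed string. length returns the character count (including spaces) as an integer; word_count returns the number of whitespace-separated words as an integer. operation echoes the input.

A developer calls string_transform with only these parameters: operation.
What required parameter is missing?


Required parameters: text, operation
Provided: operation
Missing: text
text


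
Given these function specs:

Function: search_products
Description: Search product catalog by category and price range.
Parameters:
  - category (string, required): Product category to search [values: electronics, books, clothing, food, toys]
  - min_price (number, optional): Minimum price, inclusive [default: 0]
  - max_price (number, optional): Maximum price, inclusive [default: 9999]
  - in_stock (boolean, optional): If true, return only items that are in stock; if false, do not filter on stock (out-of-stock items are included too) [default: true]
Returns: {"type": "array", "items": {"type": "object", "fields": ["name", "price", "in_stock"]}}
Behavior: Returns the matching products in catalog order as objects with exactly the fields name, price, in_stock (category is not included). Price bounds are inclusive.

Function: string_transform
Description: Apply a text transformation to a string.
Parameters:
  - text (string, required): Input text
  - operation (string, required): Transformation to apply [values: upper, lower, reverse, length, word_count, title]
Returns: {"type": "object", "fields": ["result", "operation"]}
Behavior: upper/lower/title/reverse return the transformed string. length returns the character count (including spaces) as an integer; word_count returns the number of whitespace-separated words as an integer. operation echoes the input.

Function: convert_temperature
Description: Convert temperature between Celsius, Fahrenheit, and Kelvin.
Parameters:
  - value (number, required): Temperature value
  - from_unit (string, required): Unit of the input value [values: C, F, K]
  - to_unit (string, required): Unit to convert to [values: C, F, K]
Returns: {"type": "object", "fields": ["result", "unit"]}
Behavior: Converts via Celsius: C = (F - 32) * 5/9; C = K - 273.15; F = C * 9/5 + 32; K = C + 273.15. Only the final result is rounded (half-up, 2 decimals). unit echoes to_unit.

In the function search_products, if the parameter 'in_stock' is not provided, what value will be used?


The search_products spec declares:
  - in_stock (boolean, optional): If true, return only items that are in stock; if false, do not filter on stock (out-of-stock items are included too) [default: true]
Default:
true


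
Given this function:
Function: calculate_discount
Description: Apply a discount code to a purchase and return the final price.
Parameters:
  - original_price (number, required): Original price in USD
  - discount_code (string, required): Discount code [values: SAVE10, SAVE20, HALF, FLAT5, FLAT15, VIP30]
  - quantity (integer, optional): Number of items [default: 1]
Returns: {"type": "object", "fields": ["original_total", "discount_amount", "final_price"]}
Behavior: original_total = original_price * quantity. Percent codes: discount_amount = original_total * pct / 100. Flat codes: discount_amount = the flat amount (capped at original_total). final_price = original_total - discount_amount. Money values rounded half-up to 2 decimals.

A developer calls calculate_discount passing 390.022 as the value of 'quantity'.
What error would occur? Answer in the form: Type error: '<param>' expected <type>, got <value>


Spec: 'quantity' is declared as integer; 390.022 is a non-integer number.
Type error: 'quantity' expected integer, got 390.022


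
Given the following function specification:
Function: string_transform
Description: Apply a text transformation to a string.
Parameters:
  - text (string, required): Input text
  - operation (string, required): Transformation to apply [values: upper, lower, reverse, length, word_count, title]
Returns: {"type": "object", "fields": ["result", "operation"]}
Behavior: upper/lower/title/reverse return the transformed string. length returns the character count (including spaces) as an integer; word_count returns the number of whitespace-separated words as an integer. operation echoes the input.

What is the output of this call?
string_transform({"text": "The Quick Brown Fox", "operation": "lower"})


lower('The Quick Brown Fox') = 'the quick brown fox'
Output:
{"result": "the quick brown fox", "operation": "lower"}


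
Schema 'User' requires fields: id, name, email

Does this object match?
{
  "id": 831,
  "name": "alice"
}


Checking required fields...
Missing: email
Invalid - missing required field 'email'


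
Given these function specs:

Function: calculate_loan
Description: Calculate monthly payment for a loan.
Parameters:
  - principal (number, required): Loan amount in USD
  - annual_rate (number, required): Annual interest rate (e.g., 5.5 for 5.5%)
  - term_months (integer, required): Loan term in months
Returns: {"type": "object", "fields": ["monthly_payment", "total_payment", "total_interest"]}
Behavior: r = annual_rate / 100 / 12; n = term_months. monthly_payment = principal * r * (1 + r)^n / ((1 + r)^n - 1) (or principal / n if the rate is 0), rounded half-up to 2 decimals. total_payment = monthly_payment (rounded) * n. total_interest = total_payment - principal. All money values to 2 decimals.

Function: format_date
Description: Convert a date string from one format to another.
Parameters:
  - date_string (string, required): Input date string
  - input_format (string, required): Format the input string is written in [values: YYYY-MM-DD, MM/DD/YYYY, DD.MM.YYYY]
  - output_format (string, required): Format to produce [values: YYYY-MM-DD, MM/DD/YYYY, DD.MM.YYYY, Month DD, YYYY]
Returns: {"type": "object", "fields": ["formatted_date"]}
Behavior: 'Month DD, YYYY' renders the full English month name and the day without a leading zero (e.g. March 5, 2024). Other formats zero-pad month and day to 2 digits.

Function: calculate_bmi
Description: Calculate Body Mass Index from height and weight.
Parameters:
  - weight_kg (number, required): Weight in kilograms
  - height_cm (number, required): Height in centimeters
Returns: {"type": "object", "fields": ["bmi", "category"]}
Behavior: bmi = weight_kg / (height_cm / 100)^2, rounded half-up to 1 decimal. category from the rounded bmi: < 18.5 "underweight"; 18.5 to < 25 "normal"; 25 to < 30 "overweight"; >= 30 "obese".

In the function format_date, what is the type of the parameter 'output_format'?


The format_date spec declares:
  - output_format (string, required): Format to produce [values: YYYY-MM-DD, MM/DD/YYYY, DD.MM.YYYY, Month DD, YYYY]
Type:
string


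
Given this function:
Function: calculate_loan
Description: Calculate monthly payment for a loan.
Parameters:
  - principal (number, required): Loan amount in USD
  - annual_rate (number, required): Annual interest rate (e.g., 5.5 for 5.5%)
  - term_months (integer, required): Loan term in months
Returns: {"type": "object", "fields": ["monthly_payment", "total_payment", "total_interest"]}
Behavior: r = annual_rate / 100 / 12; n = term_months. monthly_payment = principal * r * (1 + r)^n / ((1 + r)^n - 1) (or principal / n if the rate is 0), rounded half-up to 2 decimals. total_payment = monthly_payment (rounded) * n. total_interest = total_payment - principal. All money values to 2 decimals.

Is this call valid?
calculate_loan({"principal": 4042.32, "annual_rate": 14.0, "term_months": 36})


Checking all required parameters present and types match... All valid.
Valid


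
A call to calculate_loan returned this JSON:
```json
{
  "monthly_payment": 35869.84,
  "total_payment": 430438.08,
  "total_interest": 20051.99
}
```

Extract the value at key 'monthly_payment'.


35869.84


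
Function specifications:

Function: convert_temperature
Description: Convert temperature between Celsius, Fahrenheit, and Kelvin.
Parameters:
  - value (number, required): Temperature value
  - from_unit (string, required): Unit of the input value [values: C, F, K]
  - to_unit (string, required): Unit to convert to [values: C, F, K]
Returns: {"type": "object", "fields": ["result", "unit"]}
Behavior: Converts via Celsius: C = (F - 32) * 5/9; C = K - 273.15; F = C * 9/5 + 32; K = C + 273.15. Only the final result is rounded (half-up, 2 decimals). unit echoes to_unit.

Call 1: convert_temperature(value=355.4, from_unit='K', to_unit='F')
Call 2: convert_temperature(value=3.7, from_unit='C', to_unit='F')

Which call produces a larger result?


Call 1:
  To C: 355.4 - 273.15 = 82.25
  To F: 82.25 * 9/5 + 32 = 180.05
  Round to 2 decimals: 180.05
  -> 180.05 F
Call 2:
  Input already in C: 3.7
  To F: 3.7 * 9/5 + 32 = 38.66
  Round to 2 decimals: 38.66
  -> 38.66 F
Call 1 (180.05 F)


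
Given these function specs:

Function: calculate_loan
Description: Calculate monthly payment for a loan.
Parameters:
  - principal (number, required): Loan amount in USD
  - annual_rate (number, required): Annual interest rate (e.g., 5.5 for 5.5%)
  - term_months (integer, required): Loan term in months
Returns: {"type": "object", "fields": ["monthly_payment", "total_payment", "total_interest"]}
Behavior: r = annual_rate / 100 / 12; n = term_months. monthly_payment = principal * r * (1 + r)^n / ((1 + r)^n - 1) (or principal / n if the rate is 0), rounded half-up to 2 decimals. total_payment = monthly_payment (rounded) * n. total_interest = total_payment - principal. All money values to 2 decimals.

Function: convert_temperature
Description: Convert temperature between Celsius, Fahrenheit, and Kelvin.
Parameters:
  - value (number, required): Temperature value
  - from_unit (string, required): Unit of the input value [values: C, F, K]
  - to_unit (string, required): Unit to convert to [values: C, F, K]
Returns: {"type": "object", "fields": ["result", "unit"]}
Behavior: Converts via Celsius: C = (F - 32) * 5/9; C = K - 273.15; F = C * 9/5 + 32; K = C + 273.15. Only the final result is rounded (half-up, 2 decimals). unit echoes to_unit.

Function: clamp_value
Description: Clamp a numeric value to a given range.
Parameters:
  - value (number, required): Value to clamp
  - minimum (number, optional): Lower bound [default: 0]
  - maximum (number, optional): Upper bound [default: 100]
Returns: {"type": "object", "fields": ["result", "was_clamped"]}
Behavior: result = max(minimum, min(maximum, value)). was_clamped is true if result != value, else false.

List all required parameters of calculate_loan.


Parameters of calculate_loan and their required/optional flag:
  principal: required
  annual_rate: required
  term_months: required
annual_rate, principal, term_months


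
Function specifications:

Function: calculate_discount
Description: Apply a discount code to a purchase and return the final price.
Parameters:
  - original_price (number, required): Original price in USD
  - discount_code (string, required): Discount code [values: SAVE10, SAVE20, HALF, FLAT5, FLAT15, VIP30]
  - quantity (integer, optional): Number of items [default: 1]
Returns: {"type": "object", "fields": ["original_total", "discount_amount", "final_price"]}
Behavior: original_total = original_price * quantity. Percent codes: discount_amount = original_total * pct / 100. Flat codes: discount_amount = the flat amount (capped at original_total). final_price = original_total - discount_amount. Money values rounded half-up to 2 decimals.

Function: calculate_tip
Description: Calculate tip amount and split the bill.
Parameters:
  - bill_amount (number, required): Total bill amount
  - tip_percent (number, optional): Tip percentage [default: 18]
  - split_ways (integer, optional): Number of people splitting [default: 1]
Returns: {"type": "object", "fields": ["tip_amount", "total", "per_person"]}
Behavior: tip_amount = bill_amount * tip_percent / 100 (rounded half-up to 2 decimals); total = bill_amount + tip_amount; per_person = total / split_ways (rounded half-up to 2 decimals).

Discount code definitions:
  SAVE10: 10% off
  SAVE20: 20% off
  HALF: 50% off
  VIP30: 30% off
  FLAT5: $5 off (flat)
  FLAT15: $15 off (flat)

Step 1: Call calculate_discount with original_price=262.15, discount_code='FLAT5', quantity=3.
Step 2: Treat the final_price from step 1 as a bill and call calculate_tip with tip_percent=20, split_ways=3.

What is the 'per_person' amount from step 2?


Step 1: calculate_discount(original_price=262.15, discount_code=FLAT5, quantity=3)
  original_total = 262.15 * 3 = 786.45
  FLAT5 = $5 flat: discount_amount = min(5.00, 786.45) = 5.00
  final_price = 786.45 - 5.00 = 781.45
  -> final_price = 781.45
Step 2: calculate_tip(bill_amount=781.45, tip_percent=20, split_ways=3)
  tip_amount = 781.45 * 20/100 = 156.29 -> 156.29
  total = 781.45 + 156.29 = 937.74
  per_person = 937.74 / 3 = 312.58 -> 312.58
  -> per_person = 312.58
$312.58


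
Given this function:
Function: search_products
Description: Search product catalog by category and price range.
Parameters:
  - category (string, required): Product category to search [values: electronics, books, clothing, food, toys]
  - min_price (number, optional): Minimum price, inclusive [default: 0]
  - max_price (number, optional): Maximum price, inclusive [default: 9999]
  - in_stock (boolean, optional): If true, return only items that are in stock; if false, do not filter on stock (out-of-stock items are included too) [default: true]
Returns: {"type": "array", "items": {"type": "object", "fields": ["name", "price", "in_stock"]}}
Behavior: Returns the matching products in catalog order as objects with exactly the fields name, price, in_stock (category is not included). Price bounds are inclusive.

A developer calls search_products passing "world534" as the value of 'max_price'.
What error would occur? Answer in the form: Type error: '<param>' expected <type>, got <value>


Spec: 'max_price' is declared as number; "world534" is a string.
Type error: 'max_price' expected number, got "world534"


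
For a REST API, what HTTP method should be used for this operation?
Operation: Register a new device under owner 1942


GET = read, POST = create, PUT = update/replace, DELETE = remove
This operation is a create.
POST


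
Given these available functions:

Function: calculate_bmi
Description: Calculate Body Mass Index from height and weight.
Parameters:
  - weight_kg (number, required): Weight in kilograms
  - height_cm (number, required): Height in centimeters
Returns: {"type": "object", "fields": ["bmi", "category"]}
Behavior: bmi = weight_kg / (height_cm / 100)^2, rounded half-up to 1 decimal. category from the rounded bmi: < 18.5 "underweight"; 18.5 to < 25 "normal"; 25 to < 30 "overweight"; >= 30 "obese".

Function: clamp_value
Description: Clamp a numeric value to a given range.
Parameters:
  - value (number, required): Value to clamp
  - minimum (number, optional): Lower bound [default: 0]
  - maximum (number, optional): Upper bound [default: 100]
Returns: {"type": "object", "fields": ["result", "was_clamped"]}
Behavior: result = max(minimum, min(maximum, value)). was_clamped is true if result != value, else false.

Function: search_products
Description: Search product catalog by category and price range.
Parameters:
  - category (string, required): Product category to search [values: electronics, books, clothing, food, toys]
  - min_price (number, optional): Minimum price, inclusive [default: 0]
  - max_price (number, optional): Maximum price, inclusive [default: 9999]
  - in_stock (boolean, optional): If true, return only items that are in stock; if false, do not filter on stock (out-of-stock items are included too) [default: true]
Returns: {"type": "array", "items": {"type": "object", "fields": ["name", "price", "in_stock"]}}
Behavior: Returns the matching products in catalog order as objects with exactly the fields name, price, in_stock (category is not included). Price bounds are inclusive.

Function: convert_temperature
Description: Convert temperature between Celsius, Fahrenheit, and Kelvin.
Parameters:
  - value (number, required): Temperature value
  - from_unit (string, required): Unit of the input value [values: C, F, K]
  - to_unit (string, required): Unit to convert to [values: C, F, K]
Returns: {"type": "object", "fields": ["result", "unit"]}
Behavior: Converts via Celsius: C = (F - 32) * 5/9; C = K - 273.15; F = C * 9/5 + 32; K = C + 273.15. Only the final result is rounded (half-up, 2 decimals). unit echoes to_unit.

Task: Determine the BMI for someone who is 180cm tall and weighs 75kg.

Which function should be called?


The task needs a function whose description is: Calculate Body Mass Index from height and weight.
calculate_bmi


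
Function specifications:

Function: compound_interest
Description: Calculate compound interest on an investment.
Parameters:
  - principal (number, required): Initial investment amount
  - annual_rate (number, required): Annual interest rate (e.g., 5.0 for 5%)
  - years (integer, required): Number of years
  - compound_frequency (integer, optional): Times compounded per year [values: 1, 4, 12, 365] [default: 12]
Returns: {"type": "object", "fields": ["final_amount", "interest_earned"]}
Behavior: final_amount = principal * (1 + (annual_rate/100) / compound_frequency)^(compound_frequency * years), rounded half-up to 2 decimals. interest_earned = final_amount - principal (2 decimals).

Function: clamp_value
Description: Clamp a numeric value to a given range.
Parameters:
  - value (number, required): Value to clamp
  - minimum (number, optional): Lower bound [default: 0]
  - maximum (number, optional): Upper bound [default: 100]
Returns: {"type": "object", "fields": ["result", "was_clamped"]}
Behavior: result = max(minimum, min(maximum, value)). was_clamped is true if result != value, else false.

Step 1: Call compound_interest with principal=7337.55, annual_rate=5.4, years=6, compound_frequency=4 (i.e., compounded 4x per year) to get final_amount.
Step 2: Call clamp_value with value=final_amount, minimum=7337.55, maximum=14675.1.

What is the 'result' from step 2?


Step 1: compound_interest
  rate per period = 5.4/100/4 = 0.0135 (keep full precision); periods = 4 * 6 = 24
  (1 + 0.0135)^24 = 1.37965365
  final_amount = 7337.55 * 1.37965365 = 10123.277603 -> 10123.28
  interest_earned = 10123.28 - 7337.55 = 2785.73
  -> final_amount = 10123.28
Step 2: clamp_value(value=10123.28, minimum=7337.55, maximum=14675.1)
  result = max(7337.55, min(14675.1, 10123.28)) = max(7337.55, 10123.28) = 10123.28
  was_clamped = (10123.28 != 10123.28) = false
  -> result = 10123.28
10123.28


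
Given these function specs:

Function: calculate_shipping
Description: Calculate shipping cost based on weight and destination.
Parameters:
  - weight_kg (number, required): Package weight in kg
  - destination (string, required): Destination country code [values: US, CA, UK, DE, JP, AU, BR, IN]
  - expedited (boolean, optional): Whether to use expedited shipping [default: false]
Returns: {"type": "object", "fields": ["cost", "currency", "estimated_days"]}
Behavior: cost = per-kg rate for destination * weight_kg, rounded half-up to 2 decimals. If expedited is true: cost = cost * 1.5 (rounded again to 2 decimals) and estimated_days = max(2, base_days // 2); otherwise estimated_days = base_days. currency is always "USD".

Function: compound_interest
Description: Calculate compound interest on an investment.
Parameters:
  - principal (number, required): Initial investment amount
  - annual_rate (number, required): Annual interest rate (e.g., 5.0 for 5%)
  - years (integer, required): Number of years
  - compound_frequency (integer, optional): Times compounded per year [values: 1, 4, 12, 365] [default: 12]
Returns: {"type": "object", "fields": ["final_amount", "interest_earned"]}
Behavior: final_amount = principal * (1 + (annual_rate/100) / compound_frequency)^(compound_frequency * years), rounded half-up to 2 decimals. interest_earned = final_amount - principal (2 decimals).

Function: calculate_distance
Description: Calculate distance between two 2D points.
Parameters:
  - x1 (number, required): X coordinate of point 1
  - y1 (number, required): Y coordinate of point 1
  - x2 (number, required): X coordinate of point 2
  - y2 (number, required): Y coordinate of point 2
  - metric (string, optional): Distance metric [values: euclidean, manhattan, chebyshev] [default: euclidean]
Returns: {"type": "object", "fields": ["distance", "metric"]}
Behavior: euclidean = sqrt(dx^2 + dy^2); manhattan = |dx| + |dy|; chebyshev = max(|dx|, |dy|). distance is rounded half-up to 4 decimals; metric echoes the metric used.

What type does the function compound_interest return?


The compound_interest spec declares Returns: {"type": "object", "fields": ["final_amount", "interest_earned"]}
Type:
object


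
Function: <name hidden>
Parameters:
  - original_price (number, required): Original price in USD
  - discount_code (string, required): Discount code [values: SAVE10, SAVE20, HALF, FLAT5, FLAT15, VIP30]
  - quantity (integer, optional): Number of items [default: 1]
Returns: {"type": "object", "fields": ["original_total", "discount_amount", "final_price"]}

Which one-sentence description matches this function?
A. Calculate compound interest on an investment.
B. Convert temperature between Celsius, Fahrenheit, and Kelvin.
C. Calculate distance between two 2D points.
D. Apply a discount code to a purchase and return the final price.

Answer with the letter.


Parameters original_price, discount_code, quantity and return ["original_total", "discount_amount", "final_price"] fit: Apply a discount code to a purchase and return the final price.
D


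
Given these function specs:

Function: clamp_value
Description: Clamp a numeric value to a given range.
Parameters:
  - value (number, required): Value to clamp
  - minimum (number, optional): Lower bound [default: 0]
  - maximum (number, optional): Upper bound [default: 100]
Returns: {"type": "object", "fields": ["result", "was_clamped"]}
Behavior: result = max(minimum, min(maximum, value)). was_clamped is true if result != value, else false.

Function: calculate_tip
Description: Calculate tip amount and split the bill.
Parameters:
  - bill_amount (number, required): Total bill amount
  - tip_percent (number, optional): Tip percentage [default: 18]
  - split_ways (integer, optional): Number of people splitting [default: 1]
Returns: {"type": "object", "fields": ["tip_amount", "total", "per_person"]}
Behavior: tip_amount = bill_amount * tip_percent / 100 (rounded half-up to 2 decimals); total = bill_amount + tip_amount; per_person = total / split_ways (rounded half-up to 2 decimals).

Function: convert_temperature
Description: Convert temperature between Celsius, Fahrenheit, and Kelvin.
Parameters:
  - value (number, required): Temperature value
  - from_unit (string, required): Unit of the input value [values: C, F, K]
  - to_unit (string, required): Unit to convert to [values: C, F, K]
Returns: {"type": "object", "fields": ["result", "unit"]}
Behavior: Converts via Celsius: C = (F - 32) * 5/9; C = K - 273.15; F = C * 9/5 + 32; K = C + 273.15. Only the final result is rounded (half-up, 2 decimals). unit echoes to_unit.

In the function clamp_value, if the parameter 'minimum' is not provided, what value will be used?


The clamp_value spec declares:
  - minimum (number, optional): Lower bound [default: 0]
Default:
0


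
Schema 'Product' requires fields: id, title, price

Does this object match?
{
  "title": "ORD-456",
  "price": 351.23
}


Checking required fields...
Missing: id
Invalid - missing required field 'id'


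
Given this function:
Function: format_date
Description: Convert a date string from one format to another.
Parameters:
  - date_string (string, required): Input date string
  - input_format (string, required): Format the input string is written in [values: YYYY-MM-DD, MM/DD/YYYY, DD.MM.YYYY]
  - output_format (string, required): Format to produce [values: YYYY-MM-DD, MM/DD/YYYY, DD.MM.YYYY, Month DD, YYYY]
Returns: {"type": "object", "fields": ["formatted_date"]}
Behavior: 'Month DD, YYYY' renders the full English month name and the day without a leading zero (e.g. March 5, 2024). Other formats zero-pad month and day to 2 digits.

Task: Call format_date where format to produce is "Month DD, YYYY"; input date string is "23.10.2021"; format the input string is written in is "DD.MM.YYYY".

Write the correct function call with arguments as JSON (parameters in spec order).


Mapping each described value to its parameter name:
  'Format to produce' -> output_format = "Month DD, YYYY"
  'Input date string' -> date_string = "23.10.2021"
  'Format the input string is written in' -> input_format = "DD.MM.YYYY"
format_date({"date_string": "23.10.2021", "input_format": "DD.MM.YYYY", "output_format": "Month DD, YYYY"})


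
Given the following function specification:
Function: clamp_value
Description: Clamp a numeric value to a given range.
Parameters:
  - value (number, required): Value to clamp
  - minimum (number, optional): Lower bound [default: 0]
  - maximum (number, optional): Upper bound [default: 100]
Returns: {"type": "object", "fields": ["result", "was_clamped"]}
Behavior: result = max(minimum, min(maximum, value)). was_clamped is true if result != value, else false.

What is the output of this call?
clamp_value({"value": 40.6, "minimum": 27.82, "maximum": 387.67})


result = max(27.82, min(387.67, 40.6)) = max(27.82, 40.6) = 40.6
was_clamped = (40.6 != 40.6) = false
Output:
{"result": 40.6, "was_clamped": false}


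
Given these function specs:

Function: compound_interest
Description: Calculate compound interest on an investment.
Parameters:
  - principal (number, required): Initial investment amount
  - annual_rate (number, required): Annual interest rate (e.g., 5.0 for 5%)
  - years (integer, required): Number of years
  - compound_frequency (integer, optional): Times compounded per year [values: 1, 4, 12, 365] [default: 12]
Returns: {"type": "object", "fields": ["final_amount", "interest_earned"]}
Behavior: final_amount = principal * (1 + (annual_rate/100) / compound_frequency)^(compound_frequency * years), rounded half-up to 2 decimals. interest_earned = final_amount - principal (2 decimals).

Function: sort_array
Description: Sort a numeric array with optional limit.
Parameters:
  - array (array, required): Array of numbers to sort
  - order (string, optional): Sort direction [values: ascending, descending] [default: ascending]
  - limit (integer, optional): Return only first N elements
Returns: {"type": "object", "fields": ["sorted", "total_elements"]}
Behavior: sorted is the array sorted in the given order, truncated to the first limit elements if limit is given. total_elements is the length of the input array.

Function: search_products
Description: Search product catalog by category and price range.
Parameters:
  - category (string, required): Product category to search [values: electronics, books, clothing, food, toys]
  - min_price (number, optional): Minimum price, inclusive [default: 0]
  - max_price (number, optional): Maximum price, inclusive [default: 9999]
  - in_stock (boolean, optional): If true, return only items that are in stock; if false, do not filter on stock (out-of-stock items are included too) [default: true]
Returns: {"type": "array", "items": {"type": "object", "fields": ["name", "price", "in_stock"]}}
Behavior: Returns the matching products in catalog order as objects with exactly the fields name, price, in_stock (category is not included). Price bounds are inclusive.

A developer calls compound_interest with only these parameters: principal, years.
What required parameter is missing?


Required parameters: principal, annual_rate, years
Provided: principal, years
Missing: annual_rate
annual_rate


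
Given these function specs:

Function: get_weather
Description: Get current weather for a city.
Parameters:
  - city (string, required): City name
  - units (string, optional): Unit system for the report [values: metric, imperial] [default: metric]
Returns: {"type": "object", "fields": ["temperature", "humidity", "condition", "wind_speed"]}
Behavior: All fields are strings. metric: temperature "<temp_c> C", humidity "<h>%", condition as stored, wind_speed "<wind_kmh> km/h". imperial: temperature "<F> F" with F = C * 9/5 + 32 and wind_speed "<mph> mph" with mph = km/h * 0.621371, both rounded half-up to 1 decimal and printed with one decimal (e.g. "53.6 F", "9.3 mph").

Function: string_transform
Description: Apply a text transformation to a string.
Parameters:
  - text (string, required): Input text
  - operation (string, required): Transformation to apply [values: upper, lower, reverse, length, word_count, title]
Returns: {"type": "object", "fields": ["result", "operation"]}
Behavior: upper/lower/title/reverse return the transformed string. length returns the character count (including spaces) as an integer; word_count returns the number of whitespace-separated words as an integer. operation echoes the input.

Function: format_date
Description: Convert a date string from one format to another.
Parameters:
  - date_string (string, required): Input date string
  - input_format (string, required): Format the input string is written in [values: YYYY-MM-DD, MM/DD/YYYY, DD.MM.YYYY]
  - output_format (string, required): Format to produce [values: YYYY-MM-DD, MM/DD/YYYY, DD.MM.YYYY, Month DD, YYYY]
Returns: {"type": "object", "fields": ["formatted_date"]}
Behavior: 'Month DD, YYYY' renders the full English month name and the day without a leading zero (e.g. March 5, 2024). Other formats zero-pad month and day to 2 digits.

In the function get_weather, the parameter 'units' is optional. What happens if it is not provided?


The get_weather spec declares:
  - units (string, optional): Unit system for the report [values: metric, imperial] [default: metric]
It defaults to metric


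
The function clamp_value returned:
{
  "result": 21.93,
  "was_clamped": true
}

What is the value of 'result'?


21.93


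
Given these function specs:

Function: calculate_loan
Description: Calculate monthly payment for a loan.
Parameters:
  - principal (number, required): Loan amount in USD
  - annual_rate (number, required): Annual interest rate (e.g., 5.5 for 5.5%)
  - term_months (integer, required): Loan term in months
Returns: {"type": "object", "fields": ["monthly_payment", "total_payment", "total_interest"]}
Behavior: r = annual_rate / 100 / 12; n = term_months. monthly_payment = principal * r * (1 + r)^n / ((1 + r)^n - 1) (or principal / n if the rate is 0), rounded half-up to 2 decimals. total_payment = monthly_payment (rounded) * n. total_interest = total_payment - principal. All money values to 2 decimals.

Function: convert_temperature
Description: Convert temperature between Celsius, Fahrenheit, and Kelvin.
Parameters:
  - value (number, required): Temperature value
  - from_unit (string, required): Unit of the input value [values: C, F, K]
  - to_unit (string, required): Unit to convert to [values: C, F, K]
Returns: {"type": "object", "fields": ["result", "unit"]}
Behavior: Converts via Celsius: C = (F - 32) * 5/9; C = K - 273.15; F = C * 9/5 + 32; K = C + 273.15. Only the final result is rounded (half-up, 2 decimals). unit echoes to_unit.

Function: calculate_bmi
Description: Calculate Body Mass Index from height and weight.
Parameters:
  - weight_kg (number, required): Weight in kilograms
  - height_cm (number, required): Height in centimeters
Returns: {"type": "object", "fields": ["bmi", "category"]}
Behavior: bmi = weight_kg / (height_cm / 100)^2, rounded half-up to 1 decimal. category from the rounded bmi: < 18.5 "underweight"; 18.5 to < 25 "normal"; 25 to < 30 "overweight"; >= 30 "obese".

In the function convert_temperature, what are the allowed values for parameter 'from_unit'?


The convert_temperature spec declares:
  - from_unit (string, required): Unit of the input value [values: C, F, K]
Allowed values:
C, F, K


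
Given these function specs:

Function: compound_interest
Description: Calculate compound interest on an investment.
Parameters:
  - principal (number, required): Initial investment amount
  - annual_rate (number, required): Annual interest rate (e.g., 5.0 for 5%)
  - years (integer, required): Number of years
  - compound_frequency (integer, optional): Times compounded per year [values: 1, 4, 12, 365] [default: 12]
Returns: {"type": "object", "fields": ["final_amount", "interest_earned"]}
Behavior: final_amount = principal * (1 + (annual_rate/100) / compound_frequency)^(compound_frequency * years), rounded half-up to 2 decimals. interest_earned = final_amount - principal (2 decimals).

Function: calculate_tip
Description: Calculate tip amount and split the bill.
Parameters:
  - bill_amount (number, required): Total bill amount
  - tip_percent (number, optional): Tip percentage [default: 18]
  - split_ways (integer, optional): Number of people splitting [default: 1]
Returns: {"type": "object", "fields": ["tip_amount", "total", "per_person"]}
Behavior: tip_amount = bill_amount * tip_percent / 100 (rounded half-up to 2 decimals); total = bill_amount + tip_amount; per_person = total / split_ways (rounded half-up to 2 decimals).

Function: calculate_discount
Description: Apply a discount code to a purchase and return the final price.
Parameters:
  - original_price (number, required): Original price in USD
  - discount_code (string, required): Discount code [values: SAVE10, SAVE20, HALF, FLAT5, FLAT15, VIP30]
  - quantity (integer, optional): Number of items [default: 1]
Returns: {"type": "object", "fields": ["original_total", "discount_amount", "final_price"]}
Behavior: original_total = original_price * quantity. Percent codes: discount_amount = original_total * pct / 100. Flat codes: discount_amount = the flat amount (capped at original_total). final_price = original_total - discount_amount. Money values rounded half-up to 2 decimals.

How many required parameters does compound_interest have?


Parameters of compound_interest: principal (required), annual_rate (required), years (required), compound_frequency (optional)
Required count:
3


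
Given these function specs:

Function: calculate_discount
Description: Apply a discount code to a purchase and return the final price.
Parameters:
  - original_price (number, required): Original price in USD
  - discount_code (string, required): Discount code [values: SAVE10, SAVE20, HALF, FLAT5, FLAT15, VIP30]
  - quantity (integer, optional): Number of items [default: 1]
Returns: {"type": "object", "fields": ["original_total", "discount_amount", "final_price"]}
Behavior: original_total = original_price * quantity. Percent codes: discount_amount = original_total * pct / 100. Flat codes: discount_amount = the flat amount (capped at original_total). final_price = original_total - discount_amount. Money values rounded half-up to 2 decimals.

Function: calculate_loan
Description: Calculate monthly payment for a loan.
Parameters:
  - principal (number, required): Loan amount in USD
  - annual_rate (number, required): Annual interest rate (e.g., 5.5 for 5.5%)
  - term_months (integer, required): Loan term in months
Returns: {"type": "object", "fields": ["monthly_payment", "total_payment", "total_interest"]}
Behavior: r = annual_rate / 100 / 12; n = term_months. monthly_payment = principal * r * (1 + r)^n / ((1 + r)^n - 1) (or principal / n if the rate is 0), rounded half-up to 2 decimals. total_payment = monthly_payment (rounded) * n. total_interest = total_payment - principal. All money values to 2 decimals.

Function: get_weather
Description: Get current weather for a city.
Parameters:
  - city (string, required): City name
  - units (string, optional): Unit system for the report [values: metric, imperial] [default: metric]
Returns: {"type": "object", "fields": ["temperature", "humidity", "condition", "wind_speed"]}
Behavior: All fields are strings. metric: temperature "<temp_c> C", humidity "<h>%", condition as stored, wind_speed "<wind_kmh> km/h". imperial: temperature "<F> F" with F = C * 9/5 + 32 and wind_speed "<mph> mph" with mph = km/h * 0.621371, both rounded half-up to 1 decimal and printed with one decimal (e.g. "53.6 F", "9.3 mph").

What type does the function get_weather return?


The get_weather spec declares Returns: {"type": "object", "fields": ["temperature", "humidity", "condition", "wind_speed"]}
Type:
object
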